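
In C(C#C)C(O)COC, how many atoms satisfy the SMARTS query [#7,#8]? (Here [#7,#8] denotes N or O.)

The query [#7,#8] means: nitrogen or oxygen (comma = OR).
Check the 8 heavy atoms by environment: 6× C → no; 2× O → match.
That gives 2 matching atoms.

2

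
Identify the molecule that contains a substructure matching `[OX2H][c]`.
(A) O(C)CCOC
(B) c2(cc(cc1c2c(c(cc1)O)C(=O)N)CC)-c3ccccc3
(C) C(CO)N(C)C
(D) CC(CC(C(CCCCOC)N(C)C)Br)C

B

[OX2H][c] describes a hydroxyl oxygen attached to an aromatic carbon (a phenol).
(A) has a methoxy ether (-OCH3) but the oxygen has H0, not H1.
(B) contains a hydroxyl group (-OH), which satisfies every atom and bond constraint.
(C) has a hydroxyl group (-OH) but the -OH is on an aliphatic carbon, not an aromatic c.
(D) has a methoxy ether (-OCH3) but the oxygen has H0, not H1.
So the answer is (B).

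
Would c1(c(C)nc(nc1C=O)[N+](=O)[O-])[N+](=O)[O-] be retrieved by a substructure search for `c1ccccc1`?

No

The pattern c1ccccc1 describes six aromatic carbons in a ring — a benzene ring.
The closest candidate here is a methyl group (-CH3), but no six-membered all-carbon aromatic ring is present. No other fragment satisfies the full query, so there is no match.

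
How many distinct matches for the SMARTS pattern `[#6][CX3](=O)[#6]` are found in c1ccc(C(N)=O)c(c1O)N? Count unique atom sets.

0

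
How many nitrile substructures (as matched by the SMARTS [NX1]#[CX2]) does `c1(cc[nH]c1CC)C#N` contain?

1

[NX1]#[CX2] is the SMARTS for a nitrile: a nitrogen triple-bonded to a two-connected carbon.
Exactly one fragment in the molecule meets all constraints, giving 1 match.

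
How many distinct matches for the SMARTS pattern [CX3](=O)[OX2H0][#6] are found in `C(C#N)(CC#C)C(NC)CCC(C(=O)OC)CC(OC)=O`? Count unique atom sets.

2

[CX3](=O)[OX2H0][#6] is the SMARTS for an ester: a carbonyl carbon bonded to an oxygen that is itself bonded to carbon (no H on that O).
The molecule carries 2 separate instances of a methyl-ester group (-C(=O)OCH3) meeting every constraint; each maps to a distinct set of atoms, giving 2 matches.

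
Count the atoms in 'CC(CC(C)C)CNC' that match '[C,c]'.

The query [C,c] means: comma = OR; matches aliphatic or aromatic carbon — same as #6.
Check the 9 heavy atoms by environment: 8× C → match; 1× N → no.
That gives 8 matching atoms.

8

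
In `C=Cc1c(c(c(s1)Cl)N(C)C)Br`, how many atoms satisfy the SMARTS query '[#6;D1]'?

3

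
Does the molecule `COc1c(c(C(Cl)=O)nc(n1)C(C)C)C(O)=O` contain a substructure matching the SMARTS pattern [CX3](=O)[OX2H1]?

The pattern [CX3](=O)[OX2H1] describes an sp2 carbon double-bonded to O and single-bonded to an -OH oxygen — a carboxylic acid.
The molecule carries a carboxylic acid group (-C(=O)OH), whose atoms satisfy every constraint of the query, so the pattern matches.

Yes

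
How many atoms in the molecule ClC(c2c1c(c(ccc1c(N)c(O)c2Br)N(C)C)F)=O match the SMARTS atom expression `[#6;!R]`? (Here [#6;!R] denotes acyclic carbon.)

3

The query [#6;!R] means: carbon not in any ring.
Check the 20 heavy atoms by environment: 10× c (aromatic, in 6-ring) → no; 2× N (acyclic) → no; 3× C (acyclic) → match; 2× O (acyclic) → no; 1× Br (acyclic) → no; 1× Cl (acyclic) → no; 1× F (acyclic) → no.
That gives 3 matching atoms.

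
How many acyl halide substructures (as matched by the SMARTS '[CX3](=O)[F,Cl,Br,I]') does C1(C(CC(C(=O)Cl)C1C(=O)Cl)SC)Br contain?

2

[CX3](=O)[F,Cl,Br,I] is the SMARTS for an acyl halide: a carbonyl carbon bonded to a halogen.
The molecule carries 2 separate instances of an acyl chloride (-C(=O)Cl) meeting every constraint; each maps to a distinct set of atoms, giving 2 matches.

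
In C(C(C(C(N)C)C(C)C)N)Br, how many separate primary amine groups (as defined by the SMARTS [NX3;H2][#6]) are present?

[NX3;H2][#6] is the SMARTS for a primary amine: a trivalent nitrogen with two H attached to carbon.
The molecule carries 2 separate instances of a primary amino group (-NH2) meeting every constraint; each maps to a distinct set of atoms, giving 2 matches.

2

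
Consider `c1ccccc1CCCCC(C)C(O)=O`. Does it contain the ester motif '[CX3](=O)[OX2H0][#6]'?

No

The pattern [CX3](=O)[OX2H0][#6] describes a carbonyl carbon bonded to an oxygen that is itself bonded to carbon (no H on that O) — an ester.
The closest candidate here is a carboxylic acid group (-C(=O)OH), but the singly-bonded O carries H (OX2H1, not H0). No other fragment satisfies the full query, so there is no match.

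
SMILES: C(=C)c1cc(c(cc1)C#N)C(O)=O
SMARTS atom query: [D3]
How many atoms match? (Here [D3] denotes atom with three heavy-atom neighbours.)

The query [D3] means: atom with exactly three heavy-atom neighbours.
Check the 13 heavy atoms by environment: 3× c (aromatic, D2) → no; 3× c (aromatic, D3) → match; 2× C (D2) → no; 1× C (D1) → no; 1× C (D3) → match; 2× O (D1) → no; 1× N (D1) → no.
Summing the matching environments: 3 + 1 = 4 matching atoms.

4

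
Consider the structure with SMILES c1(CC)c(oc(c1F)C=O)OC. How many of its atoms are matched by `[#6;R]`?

4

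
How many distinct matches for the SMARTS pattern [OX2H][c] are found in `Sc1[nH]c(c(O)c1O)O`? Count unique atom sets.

3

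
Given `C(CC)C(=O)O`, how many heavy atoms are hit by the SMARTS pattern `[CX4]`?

The query [CX4] means: C with X4: aliphatic carbon with exactly 4 total connections (bonds + H).
Check the 6 heavy atoms by environment: 3× C (X4) → match; 1× C (X3) → no; 1× O (X1) → no; 1× O (X2) → no.
That gives 3 matching atoms.

3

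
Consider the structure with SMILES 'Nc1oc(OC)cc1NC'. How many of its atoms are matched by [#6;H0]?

3

Check the 10 heavy atoms by environment: 1× o (aromatic, H0) → no; 3× c (aromatic, H0) → match; 1× c (aromatic, H1) → no; 1× N (H2) → no; 1× N (H1) → no; 2× C (H3) → no; 1× O (H0) → no.
That gives 3 matching atoms.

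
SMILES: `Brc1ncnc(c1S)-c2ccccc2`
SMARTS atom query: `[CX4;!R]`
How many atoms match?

0

The query [CX4;!R] means: aliphatic carbon with four total connections, not in a ring.
Check the 14 heavy atoms by environment: 2× n (aromatic, X2, in 6-ring) → no; 10× c (aromatic, X3, in 6-ring) → no; 1× Br (X1, acyclic) → no; 1× S (X2, acyclic) → no.
No environment satisfies the query, so 0 matching atoms.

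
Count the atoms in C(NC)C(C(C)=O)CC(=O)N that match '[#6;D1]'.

2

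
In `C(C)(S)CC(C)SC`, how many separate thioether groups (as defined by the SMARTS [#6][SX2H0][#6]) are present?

1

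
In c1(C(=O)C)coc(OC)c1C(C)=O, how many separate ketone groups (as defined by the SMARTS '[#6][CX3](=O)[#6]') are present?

2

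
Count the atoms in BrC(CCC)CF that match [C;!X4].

0

The query [C;!X4] means: aliphatic carbon that does not have four total connections.
Check the 7 heavy atoms by environment: 5× C (X4) → no; 1× F (X1) → no; 1× Br (X1) → no.
No environment satisfies the query, so 0 matching atoms.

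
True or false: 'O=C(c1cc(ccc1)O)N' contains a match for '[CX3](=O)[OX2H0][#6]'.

False

The pattern [CX3](=O)[OX2H0][#6] describes a carbonyl carbon bonded to an oxygen that is itself bonded to carbon (no H on that O) — an ester.
The closest candidate here is a primary amide (-C(=O)NH2), but the carbonyl is bonded to N, not to an O-C linkage. No other fragment satisfies the full query, so there is no match.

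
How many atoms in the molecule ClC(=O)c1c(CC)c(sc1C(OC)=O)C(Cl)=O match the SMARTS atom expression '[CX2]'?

0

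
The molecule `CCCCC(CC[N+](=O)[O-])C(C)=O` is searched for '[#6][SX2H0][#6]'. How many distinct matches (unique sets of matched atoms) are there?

0

[#6][SX2H0][#6] is the SMARTS for a thioether: an aliphatic sulfur bridging two carbons with no H on the sulfur.
No fragment in the molecule satisfies every constraint, giving 0 matches.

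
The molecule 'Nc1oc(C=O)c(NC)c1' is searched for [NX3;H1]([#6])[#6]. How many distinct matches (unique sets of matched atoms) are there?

1

[NX3;H1]([#6])[#6] is the SMARTS for a secondary amine: a trivalent nitrogen with one H, bonded to two carbons.
Exactly one fragment in the molecule meets all constraints, giving 1 match.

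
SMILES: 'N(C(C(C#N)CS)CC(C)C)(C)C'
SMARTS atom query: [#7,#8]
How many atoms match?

2

The query [#7,#8] means: nitrogen or oxygen (comma = OR).
Check the 13 heavy atoms by environment: 10× C → no; 2× N → match; 1× S → no.
That gives 2 matching atoms.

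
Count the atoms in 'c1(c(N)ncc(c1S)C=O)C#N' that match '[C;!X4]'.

The query [C;!X4] means: aliphatic carbon that does not have four total connections.
Check the 12 heavy atoms by environment: 1× n (aromatic, X2) → no; 5× c (aromatic, X3) → no; 1× N (X3) → no; 1× C (X2) → match; 1× N (X1) → no; 1× C (X3) → match; 1× O (X1) → no; 1× S (X2) → no.
Summing the matching environments: 1 + 1 = 2 matching atoms.

2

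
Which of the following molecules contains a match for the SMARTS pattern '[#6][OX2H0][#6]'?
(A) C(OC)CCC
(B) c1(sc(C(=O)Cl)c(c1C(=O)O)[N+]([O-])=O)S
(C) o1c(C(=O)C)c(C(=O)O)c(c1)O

A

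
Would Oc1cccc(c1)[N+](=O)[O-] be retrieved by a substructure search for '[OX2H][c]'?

Yes

The pattern [OX2H][c] describes a hydroxyl oxygen attached to an aromatic carbon — a phenol.
The molecule carries a hydroxyl group (-OH), whose atoms satisfy every constraint of the query, so the pattern matches.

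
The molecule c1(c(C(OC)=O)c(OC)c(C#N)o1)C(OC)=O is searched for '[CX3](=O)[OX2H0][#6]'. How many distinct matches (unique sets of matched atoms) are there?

2

[CX3](=O)[OX2H0][#6] is the SMARTS for an ester: a carbonyl carbon bonded to an oxygen that is itself bonded to carbon (no H on that O).
The molecule carries 2 separate instances of a methyl-ester group (-C(=O)OCH3) meeting every constraint; each maps to a distinct set of atoms, giving 2 matches.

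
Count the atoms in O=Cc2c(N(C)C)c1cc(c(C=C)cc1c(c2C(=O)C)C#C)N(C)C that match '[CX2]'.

2

Check the 25 heavy atoms by environment: 10× c (aromatic, X3) → no; 2× C (X2) → match; 4× C (X3) → no; 2× O (X1) → no; 5× C (X4) → no; 2× N (X3) → no.
That gives 2 matching atoms.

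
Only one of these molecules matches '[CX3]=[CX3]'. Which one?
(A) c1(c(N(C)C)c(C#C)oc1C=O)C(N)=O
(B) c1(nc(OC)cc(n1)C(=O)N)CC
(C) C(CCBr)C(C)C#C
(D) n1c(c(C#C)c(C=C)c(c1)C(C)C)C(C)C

[CX3]=[CX3] describes a non-aromatic C=C double bond between two sp2 carbons (an alkene).
(A) has an ethynyl group (-C#CH) but the C-C bond is a triple bond, not a double bond.
(B) has an ethyl group (-CH2CH3) but its C-C bond is a single bond between CX4 carbons, not CX3=CX3.
(C) has an ethynyl group (-C#CH) but the C-C bond is a triple bond, not a double bond.
(D) contains a vinyl group (-CH=CH2), which satisfies every atom and bond constraint.
So the answer is (D).

D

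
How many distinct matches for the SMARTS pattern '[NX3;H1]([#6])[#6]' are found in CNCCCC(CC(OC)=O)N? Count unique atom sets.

1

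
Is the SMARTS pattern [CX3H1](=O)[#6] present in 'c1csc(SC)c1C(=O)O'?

No

The pattern [CX3H1](=O)[#6] describes an sp2 carbon with one H, double-bonded to O and single-bonded to carbon — an aldehyde.
The closest candidate here is a carboxylic acid group (-C(=O)OH), but the carbonyl carbon has H0 and is bonded to O, not H1. No other fragment satisfies the full query, so there is no match.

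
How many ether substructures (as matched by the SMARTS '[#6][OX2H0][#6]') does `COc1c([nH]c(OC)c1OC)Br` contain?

3

[#6][OX2H0][#6] is the SMARTS for an ether: an aliphatic oxygen bridging two carbons with no H on the oxygen.
The molecule carries 3 separate instances of a methoxy ether (-OCH3) meeting every constraint; each maps to a distinct set of atoms, giving 3 matches.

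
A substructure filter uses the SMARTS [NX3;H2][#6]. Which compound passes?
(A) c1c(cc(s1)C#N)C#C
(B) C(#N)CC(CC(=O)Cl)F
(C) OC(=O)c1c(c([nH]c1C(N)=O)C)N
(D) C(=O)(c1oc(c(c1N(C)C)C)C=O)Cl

C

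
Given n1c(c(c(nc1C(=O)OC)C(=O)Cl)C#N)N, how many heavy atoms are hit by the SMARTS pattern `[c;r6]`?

Check the 16 heavy atoms by environment: 2× n (aromatic, in 6-ring) → no; 4× c (aromatic, in 6-ring) → match; 4× C (acyclic) → no; 3× O (acyclic) → no; 2× N (acyclic) → no; 1× Cl (acyclic) → no.
That gives 4 matching atoms.

4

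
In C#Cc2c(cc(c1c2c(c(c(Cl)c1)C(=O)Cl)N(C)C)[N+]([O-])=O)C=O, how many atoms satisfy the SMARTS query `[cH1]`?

2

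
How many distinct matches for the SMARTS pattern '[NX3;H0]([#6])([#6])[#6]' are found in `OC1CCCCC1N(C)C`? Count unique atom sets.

1

[NX3;H0]([#6])([#6])[#6] is the SMARTS for a tertiary amine: a trivalent nitrogen with no H, bonded to three carbons.
Exactly one fragment in the molecule meets all constraints, giving 1 match.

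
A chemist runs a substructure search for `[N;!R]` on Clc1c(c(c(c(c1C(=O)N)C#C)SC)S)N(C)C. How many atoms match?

The query [N;!R] means: aliphatic nitrogen not in a ring.
Check the 18 heavy atoms by environment: 6× c (aromatic, in 6-ring) → no; 6× C (acyclic) → no; 2× N (acyclic) → match; 1× O (acyclic) → no; 2× S (acyclic) → no; 1× Cl (acyclic) → no.
That gives 2 matching atoms.

2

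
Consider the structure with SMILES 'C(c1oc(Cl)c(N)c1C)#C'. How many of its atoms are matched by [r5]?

The query [r5] means: r5 matches atoms in a five-membered ring.
Check the 10 heavy atoms by environment: 1× o (aromatic, in 5-ring) → match; 4× c (aromatic, in 5-ring) → match; 1× Cl (acyclic) → no; 1× N (acyclic) → no; 3× C (acyclic) → no.
Summing the matching environments: 1 + 4 = 5 matching atoms.

5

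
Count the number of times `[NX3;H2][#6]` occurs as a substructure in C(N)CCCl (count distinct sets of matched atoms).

[NX3;H2][#6] is the SMARTS for a primary amine: a trivalent nitrogen with two H attached to carbon.
Exactly one fragment in the molecule meets all constraints, giving 1 match.

1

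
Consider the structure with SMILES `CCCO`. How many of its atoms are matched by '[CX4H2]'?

2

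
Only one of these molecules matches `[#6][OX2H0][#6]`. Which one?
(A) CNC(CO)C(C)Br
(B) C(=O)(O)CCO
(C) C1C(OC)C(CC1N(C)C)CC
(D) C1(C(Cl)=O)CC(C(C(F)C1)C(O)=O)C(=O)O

C

[#6][OX2H0][#6] describes an aliphatic oxygen bridging two carbons with no H on the oxygen (an ether).
(A) has a hydroxyl group (-OH) but the oxygen has H1, not H0 bridging two carbons.
(B) has a hydroxyl group (-OH) but the oxygen has H1, not H0 bridging two carbons.
(C) contains a methoxy ether (-OCH3), which satisfies every atom and bond constraint.
(D) has a carboxylic acid group (-C(=O)OH) but the -OH oxygen has H1; the =O is OX1, not OX2.
So the answer is (C).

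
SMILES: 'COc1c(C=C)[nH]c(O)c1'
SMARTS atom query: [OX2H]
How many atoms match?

1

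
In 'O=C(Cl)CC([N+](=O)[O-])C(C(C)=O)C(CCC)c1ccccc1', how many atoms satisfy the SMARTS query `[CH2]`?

3

The query [CH2] means: aliphatic carbon with exactly two hydrogens.
Check the 22 heavy atoms by environment: 3× C (H2) → match; 3× C (H1) → no; 1× N (charge +1, H0) → no; 1× O (charge -1, H0) → no; 3× O (H0) → no; 2× C (H3) → no; 2× C (H0) → no; 1× Cl (H0) → no; 1× c (aromatic, H0) → no; 5× c (aromatic, H1) → no.
That gives 3 matching atoms.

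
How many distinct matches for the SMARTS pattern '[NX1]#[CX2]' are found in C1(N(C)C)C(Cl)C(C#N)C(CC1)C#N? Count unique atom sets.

2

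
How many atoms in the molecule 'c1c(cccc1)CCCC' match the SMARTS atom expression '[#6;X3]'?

6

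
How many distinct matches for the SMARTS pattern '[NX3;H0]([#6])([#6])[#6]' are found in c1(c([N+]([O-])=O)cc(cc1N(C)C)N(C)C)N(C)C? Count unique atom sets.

[NX3;H0]([#6])([#6])[#6] is the SMARTS for a tertiary amine: a trivalent nitrogen with no H, bonded to three carbons.
The molecule carries 3 separate instances of a dimethylamino group (-N(CH3)2) meeting every constraint; each maps to a distinct set of atoms, giving 3 matches.

3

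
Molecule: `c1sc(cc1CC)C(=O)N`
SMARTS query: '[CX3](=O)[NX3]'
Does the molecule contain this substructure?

The pattern [CX3](=O)[NX3] describes a carbonyl carbon bonded to a trivalent nitrogen — an amide.
The molecule carries a primary amide (-C(=O)NH2), whose atoms satisfy every constraint of the query, so the pattern matches.

Yes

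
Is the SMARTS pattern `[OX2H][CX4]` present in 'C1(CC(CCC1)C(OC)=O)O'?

Yes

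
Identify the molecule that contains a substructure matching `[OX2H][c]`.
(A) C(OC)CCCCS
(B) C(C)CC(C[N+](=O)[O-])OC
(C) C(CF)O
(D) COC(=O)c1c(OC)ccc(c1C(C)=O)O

[OX2H][c] describes a hydroxyl oxygen attached to an aromatic carbon (a phenol).
(A) has a methoxy ether (-OCH3) but the oxygen has H0, not H1.
(B) has a methoxy ether (-OCH3) but the oxygen has H0, not H1.
(C) has a hydroxyl group (-OH) but the -OH is on an aliphatic carbon, not an aromatic c.
(D) contains a hydroxyl group (-OH), which satisfies every atom and bond constraint.
So the answer is (D).

D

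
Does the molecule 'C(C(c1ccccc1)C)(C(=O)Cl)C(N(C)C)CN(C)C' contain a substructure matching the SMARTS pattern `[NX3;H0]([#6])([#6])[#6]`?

The pattern [NX3;H0]([#6])([#6])[#6] describes a trivalent nitrogen with no H, bonded to three carbons — a tertiary amine.
The molecule carries a dimethylamino group (-N(CH3)2), whose atoms satisfy every constraint of the query, so the pattern matches.

Yes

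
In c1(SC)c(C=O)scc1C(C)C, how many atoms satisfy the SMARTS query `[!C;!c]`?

3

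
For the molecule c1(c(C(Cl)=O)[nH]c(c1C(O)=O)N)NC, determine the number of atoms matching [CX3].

2

The query [CX3] means: C with X3: aliphatic carbon with exactly 3 total connections.
Check the 14 heavy atoms by environment: 1× n (aromatic, X3) → no; 4× c (aromatic, X3) → no; 2× C (X3) → match; 2× O (X1) → no; 1× O (X2) → no; 2× N (X3) → no; 1× C (X4) → no; 1× Cl (X1) → no.
That gives 2 matching atoms.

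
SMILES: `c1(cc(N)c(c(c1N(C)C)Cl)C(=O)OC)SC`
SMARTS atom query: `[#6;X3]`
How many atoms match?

7

The query [#6;X3] means: any carbon (aromatic or not) with three total connections.
Check the 17 heavy atoms by environment: 6× c (aromatic, X3) → match; 1× C (X3) → match; 1× O (X1) → no; 1× O (X2) → no; 4× C (X4) → no; 2× N (X3) → no; 1× Cl (X1) → no; 1× S (X2) → no.
Summing the matching environments: 6 + 1 = 7 matching atoms.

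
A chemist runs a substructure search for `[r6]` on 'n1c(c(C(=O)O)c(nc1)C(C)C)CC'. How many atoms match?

The query [r6] means: r6 matches atoms in a six-membered ring.
Check the 14 heavy atoms by environment: 2× n (aromatic, in 6-ring) → match; 4× c (aromatic, in 6-ring) → match; 6× C (acyclic) → no; 2× O (acyclic) → no.
Summing the matching environments: 2 + 4 = 6 matching atoms.

6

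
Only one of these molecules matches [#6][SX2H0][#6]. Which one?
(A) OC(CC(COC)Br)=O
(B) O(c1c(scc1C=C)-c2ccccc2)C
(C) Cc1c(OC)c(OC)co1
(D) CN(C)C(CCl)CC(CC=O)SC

D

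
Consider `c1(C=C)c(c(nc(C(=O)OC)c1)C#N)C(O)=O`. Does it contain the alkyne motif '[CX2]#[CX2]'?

No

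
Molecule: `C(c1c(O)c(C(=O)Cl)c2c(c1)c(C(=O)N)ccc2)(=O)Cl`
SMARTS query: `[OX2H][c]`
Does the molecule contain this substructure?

The pattern [OX2H][c] describes a hydroxyl oxygen attached to an aromatic carbon — a phenol.
The molecule carries a hydroxyl group (-OH), whose atoms satisfy every constraint of the query, so the pattern matches.

Yes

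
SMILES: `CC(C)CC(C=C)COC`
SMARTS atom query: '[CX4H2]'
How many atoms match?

Check the 10 heavy atoms by environment: 2× C (H2, X4) → match; 2× C (H1, X4) → no; 1× C (H1, X3) → no; 1× C (H2, X3) → no; 3× C (H3, X4) → no; 1× O (H0, X2) → no.
That gives 2 matching atoms.

2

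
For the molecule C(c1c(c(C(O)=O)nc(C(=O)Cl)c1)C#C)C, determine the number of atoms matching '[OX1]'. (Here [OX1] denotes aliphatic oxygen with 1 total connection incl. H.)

2

The query [OX1] means: aliphatic oxygen with one total connection — typically a carbonyl =O or an oxide.
Check the 16 heavy atoms by environment: 1× n (aromatic, X2) → no; 5× c (aromatic, X3) → no; 2× C (X3) → no; 2× O (X1) → match; 1× O (X2) → no; 1× Cl (X1) → no; 2× C (X4) → no; 2× C (X2) → no.
That gives 2 matching atoms.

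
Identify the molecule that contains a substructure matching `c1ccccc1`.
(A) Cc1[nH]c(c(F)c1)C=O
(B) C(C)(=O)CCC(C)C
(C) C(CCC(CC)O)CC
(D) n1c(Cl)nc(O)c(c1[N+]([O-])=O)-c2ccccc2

c1ccccc1 describes six aromatic carbons in a ring (a benzene ring).
(A) has a methyl group (-CH3) but no six-membered all-carbon aromatic ring is present.
(B) has a methyl group (-CH3) but no six-membered all-carbon aromatic ring is present.
(C) has a methyl group (-CH3) but no six-membered all-carbon aromatic ring is present.
(D) contains a phenyl ring, which satisfies every atom and bond constraint.
So the answer is (D).

D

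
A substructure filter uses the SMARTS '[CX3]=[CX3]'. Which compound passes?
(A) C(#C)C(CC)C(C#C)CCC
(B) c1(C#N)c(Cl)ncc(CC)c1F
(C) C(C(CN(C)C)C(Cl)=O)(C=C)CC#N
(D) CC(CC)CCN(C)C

C

[CX3]=[CX3] describes a non-aromatic C=C double bond between two sp2 carbons (an alkene).
(A) has an ethynyl group (-C#CH) but the C-C bond is a triple bond, not a double bond.
(B) has an ethyl group (-CH2CH3) but its C-C bond is a single bond between CX4 carbons, not CX3=CX3.
(C) contains a vinyl group (-CH=CH2), which satisfies every atom and bond constraint.
(D) has an ethyl group (-CH2CH3) but its C-C bond is a single bond between CX4 carbons, not CX3=CX3.
So the answer is (C).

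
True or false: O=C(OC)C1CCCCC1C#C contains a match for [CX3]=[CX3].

The pattern [CX3]=[CX3] describes a non-aromatic C=C double bond between two sp2 carbons — an alkene.
The closest candidate here is an ethynyl group (-C#CH), but the C-C bond is a triple bond, not a double bond. No other fragment satisfies the full query, so there is no match.

False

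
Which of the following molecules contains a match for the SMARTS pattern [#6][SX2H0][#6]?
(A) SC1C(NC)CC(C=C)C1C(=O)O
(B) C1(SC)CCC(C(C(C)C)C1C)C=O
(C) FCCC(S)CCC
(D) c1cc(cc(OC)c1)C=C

B

[#6][SX2H0][#6] describes an aliphatic sulfur bridging two carbons with no H on the sulfur (a thioether).
(A) has a thiol (-SH) but the sulfur has H1, not H0 bridging two carbons.
(B) contains a methylthio ether (-SCH3), which satisfies every atom and bond constraint.
(C) has a thiol (-SH) but the sulfur has H1, not H0 bridging two carbons.
(D) has a methoxy ether (-OCH3) but the bridging atom is O, not S.
So the answer is (B).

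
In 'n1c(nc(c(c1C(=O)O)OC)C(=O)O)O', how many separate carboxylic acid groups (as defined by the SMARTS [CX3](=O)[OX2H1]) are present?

2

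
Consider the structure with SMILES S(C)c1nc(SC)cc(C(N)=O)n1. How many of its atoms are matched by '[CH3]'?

2

The query [CH3] means: aliphatic carbon with exactly three hydrogens.
Check the 13 heavy atoms by environment: 2× n (aromatic, H0) → no; 3× c (aromatic, H0) → no; 1× c (aromatic, H1) → no; 1× C (H0) → no; 1× O (H0) → no; 1× N (H2) → no; 2× S (H0) → no; 2× C (H3) → match.
That gives 2 matching atoms.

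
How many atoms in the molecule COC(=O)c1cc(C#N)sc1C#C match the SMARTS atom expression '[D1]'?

4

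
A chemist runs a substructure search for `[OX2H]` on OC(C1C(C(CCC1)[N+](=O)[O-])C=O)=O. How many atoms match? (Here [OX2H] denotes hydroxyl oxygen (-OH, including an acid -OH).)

1

The query [OX2H] means: aliphatic oxygen with two connections, one of which is H — an -OH oxygen.
Check the 14 heavy atoms by environment: 3× C (H2, X4) → no; 3× C (H1, X4) → no; 1× C (H0, X3) → no; 3× O (H0, X1) → no; 1× O (H1, X2) → match; 1× C (H1, X3) → no; 1× N (charge +1, H0, X3) → no; 1× O (charge -1, H0, X1) → no.
That gives 1 matching atom.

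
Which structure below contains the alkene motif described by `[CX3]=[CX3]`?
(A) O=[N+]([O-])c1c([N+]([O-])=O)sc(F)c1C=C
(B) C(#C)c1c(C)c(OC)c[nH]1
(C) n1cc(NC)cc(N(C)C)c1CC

A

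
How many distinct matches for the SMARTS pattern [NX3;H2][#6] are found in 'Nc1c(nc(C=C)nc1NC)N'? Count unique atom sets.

[NX3;H2][#6] is the SMARTS for a primary amine: a trivalent nitrogen with two H attached to carbon.
The molecule carries 2 separate instances of a primary amino group (-NH2) meeting every constraint; each maps to a distinct set of atoms, giving 2 matches.

2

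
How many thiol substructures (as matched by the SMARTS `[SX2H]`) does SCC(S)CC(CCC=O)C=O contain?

2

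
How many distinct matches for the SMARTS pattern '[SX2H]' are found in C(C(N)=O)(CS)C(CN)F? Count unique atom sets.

1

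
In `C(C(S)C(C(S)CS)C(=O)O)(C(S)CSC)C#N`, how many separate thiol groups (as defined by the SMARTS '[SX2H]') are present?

4

[SX2H] is the SMARTS for a thiol: an aliphatic sulfur with two connections, one being H.
The molecule carries 4 separate instances of a thiol (-SH) meeting every constraint; each maps to a distinct set of atoms, giving 4 matches.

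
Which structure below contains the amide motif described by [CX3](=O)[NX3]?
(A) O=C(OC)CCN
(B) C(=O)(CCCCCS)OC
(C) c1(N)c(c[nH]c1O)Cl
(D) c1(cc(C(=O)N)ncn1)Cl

D

[CX3](=O)[NX3] describes a carbonyl carbon bonded to a trivalent nitrogen (an amide).
(A) has a primary amino group (-NH2) but the -NH2 is not attached to a carbonyl carbon.
(B) has a methyl-ester group (-C(=O)OCH3) but the carbonyl is bonded to O, not to an NX3 nitrogen.
(C) has a primary amino group (-NH2) but the -NH2 is not attached to a carbonyl carbon.
(D) contains a primary amide (-C(=O)NH2), which satisfies every atom and bond constraint.
So the answer is (D).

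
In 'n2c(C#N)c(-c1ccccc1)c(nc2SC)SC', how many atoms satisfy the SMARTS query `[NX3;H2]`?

0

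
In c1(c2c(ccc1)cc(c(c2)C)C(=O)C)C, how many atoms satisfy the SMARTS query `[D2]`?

Check the 15 heavy atoms by environment: 5× c (aromatic, D3) → no; 5× c (aromatic, D2) → match; 3× C (D1) → no; 1× C (D3) → no; 1× O (D1) → no.
That gives 5 matching atoms.

5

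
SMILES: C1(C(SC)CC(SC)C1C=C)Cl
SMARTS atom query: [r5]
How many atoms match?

The query [r5] means: r5 matches atoms in a five-membered ring.
Check the 12 heavy atoms by environment: 5× C (in 5-ring) → match; 2× S (acyclic) → no; 4× C (acyclic) → no; 1× Cl (acyclic) → no.
That gives 5 matching atoms.

5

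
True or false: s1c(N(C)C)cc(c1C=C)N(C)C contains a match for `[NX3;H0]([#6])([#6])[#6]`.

The pattern [NX3;H0]([#6])([#6])[#6] describes a trivalent nitrogen with no H, bonded to three carbons — a tertiary amine.
The molecule carries a dimethylamino group (-N(CH3)2), whose atoms satisfy every constraint of the query, so the pattern matches.

True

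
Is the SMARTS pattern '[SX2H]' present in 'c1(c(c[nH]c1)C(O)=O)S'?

Yes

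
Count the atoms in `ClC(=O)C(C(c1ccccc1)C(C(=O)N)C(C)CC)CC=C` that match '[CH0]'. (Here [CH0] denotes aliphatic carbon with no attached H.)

2

The query [CH0] means: aliphatic carbon with no attached hydrogen.
Check the 22 heavy atoms by environment: 2× C (H3) → no; 5× C (H1) → no; 3× C (H2) → no; 1× c (aromatic, H0) → no; 5× c (aromatic, H1) → no; 2× C (H0) → match; 2× O (H0) → no; 1× Cl (H0) → no; 1× N (H2) → no.
That gives 2 matching atoms.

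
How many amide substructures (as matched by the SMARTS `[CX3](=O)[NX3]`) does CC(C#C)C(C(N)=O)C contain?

1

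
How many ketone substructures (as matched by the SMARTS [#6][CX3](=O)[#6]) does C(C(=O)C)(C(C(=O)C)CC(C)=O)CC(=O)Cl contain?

3

[#6][CX3](=O)[#6] is the SMARTS for a ketone: a carbonyl carbon (no H) flanked by two carbons.
The molecule carries 3 separate instances of an acetyl/ketone group (-C(=O)CH3) meeting every constraint; each maps to a distinct set of atoms, giving 3 matches.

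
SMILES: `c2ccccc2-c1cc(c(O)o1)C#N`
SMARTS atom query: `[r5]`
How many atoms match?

5

The query [r5] means: r5 matches atoms in a five-membered ring.
Check the 14 heavy atoms by environment: 1× o (aromatic, in 5-ring) → match; 4× c (aromatic, in 5-ring) → match; 1× C (acyclic) → no; 1× N (acyclic) → no; 6× c (aromatic, in 6-ring) → no; 1× O (acyclic) → no.
Summing the matching environments: 1 + 4 = 5 matching atoms.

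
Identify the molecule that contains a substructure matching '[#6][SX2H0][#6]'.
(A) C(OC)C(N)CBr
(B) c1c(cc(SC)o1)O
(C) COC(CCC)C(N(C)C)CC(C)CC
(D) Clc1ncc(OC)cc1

B

[#6][SX2H0][#6] describes an aliphatic sulfur bridging two carbons with no H on the sulfur (a thioether).
(A) has a methoxy ether (-OCH3) but the bridging atom is O, not S.
(B) contains a methylthio ether (-SCH3), which satisfies every atom and bond constraint.
(C) has a methoxy ether (-OCH3) but the bridging atom is O, not S.
(D) has a methoxy ether (-OCH3) but the bridging atom is O, not S.
So the answer is (B).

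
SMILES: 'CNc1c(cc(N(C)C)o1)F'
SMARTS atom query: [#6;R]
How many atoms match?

The query [#6;R] means: carbon that is part of a ring.
Check the 11 heavy atoms by environment: 1× o (aromatic, in 5-ring) → no; 4× c (aromatic, in 5-ring) → match; 2× N (acyclic) → no; 3× C (acyclic) → no; 1× F (acyclic) → no.
That gives 4 matching atoms.

4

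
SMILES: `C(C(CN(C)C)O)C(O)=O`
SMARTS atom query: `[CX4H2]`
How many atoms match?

Check the 10 heavy atoms by environment: 2× C (H2, X4) → match; 1× C (H1, X4) → no; 1× N (H0, X3) → no; 2× C (H3, X4) → no; 2× O (H1, X2) → no; 1× C (H0, X3) → no; 1× O (H0, X1) → no.
That gives 2 matching atoms.

2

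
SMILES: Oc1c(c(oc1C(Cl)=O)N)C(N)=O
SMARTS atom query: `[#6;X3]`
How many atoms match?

The query [#6;X3] means: any carbon (aromatic or not) with three total connections.
Check the 13 heavy atoms by environment: 1× o (aromatic, X2) → no; 4× c (aromatic, X3) → match; 2× N (X3) → no; 2× C (X3) → match; 2× O (X1) → no; 1× Cl (X1) → no; 1× O (X2) → no.
Summing the matching environments: 4 + 2 = 6 matching atoms.

6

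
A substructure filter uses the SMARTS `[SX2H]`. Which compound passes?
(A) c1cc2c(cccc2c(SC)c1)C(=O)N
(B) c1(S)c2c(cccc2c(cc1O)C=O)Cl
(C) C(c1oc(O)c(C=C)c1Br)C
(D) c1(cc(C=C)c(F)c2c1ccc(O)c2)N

B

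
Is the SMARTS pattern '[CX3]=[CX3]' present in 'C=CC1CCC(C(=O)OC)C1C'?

Yes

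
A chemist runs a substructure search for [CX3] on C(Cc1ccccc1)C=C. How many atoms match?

The query [CX3] means: C with X3: aliphatic carbon with exactly 3 total connections.
Check the 10 heavy atoms by environment: 2× C (X4) → no; 6× c (aromatic, X3) → no; 2× C (X3) → match.
That gives 2 matching atoms.

2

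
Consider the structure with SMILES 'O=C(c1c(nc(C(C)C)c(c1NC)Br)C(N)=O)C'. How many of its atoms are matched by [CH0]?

The query [CH0] means: aliphatic carbon with no attached hydrogen.
Check the 18 heavy atoms by environment: 1× n (aromatic, H0) → no; 5× c (aromatic, H0) → no; 1× N (H1) → no; 4× C (H3) → no; 1× C (H1) → no; 2× C (H0) → match; 2× O (H0) → no; 1× N (H2) → no; 1× Br (H0) → no.
That gives 2 matching atoms.

2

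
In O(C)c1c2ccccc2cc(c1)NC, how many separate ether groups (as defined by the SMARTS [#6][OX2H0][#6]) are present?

[#6][OX2H0][#6] is the SMARTS for an ether: an aliphatic oxygen bridging two carbons with no H on the oxygen.
Exactly one fragment in the molecule meets all constraints, giving 1 match.

1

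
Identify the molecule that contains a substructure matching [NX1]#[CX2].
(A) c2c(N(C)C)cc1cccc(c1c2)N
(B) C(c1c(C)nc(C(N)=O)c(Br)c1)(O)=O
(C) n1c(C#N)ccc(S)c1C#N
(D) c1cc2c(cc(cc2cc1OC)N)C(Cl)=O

C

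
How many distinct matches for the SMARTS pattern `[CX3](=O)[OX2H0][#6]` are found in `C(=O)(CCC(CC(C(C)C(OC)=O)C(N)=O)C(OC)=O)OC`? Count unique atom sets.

3

[CX3](=O)[OX2H0][#6] is the SMARTS for an ester: a carbonyl carbon bonded to an oxygen that is itself bonded to carbon (no H on that O).
The molecule carries 3 separate instances of a methyl-ester group (-C(=O)OCH3) meeting every constraint; each maps to a distinct set of atoms, giving 3 matches.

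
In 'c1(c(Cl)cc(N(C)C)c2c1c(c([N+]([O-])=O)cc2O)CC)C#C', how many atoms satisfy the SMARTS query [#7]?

2

The query [#7] means: #7 matches any nitrogen atom regardless of aromaticity.
Check the 22 heavy atoms by environment: 10× c (aromatic) → no; 1× Cl → no; 6× C → no; 2× O → no; 1× N → match; 1× N (charge +1) → match; 1× O (charge -1) → no.
Summing the matching environments: 1 + 1 = 2 matching atoms.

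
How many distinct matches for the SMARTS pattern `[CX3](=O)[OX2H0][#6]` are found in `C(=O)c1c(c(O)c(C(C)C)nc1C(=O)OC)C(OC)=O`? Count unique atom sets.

2

[CX3](=O)[OX2H0][#6] is the SMARTS for an ester: a carbonyl carbon bonded to an oxygen that is itself bonded to carbon (no H on that O).
The molecule carries 2 separate instances of a methyl-ester group (-C(=O)OCH3) meeting every constraint; each maps to a distinct set of atoms, giving 2 matches.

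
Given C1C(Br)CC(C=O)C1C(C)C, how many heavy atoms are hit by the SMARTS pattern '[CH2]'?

2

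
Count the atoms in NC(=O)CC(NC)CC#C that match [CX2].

The query [CX2] means: C with X2: aliphatic carbon with exactly 2 total connections.
Check the 10 heavy atoms by environment: 4× C (X4) → no; 1× C (X3) → no; 1× O (X1) → no; 2× N (X3) → no; 2× C (X2) → match.
That gives 2 matching atoms.

2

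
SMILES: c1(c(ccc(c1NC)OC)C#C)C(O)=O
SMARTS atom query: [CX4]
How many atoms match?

2

Check the 15 heavy atoms by environment: 6× c (aromatic, X3) → no; 2× O (X2) → no; 2× C (X4) → match; 1× N (X3) → no; 2× C (X2) → no; 1× C (X3) → no; 1× O (X1) → no.
That gives 2 matching atoms.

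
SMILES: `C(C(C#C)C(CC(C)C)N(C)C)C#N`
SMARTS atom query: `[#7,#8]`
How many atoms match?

2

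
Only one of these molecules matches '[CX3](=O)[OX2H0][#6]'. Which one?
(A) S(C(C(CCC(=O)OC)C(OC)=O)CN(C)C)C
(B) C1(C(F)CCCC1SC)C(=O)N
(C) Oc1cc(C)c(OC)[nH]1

[CX3](=O)[OX2H0][#6] describes a carbonyl carbon bonded to an oxygen that is itself bonded to carbon (no H on that O) (an ester).
(A) contains a methyl-ester group (-C(=O)OCH3), which satisfies every atom and bond constraint.
(B) has a primary amide (-C(=O)NH2) but the carbonyl is bonded to N, not to an O-C linkage.
(C) has a methoxy ether (-OCH3) but the ether oxygen is not adjacent to a C=O carbon.
So the answer is (A).

A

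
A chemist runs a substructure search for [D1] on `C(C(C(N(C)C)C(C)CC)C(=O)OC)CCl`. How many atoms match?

7

The query [D1] means: atom with exactly one heavy-atom neighbour (degree 1).
Check the 16 heavy atoms by environment: 3× C (D2) → no; 4× C (D3) → no; 5× C (D1) → match; 1× Cl (D1) → match; 1× N (D3) → no; 1× O (D1) → match; 1× O (D2) → no.
Summing the matching environments: 5 + 1 + 1 = 7 matching atoms.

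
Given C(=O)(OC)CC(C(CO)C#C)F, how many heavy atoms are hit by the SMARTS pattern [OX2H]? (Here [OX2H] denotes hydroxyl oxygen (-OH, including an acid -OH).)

The query [OX2H] means: aliphatic oxygen with two connections, one of which is H — an -OH oxygen.
Check the 12 heavy atoms by environment: 2× C (H2, X4) → no; 2× C (H1, X4) → no; 1× F (H0, X1) → no; 1× O (H1, X2) → match; 1× C (H0, X2) → no; 1× C (H1, X2) → no; 1× C (H0, X3) → no; 1× O (H0, X1) → no; 1× O (H0, X2) → no; 1× C (H3, X4) → no.
That gives 1 matching atom.

1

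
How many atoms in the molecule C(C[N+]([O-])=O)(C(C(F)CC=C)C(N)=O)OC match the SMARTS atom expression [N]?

The query [N] means: uppercase N matches aliphatic (non-aromatic) nitrogen only.
Check the 16 heavy atoms by environment: 9× C → no; 3× O → no; 1× N (charge +1) → match; 1× O (charge -1) → no; 1× F → no; 1× N → match.
Summing the matching environments: 1 + 1 = 2 matching atoms.

2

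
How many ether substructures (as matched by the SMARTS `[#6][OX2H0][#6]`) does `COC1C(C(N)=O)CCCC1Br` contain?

1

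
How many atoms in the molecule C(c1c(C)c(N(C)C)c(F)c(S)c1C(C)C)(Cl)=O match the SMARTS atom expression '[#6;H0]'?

The query [#6;H0] means: any carbon with no attached hydrogen.
Check the 18 heavy atoms by environment: 6× c (aromatic, H0) → match; 5× C (H3) → no; 1× C (H1) → no; 1× S (H1) → no; 1× N (H0) → no; 1× F (H0) → no; 1× C (H0) → match; 1× O (H0) → no; 1× Cl (H0) → no.
Summing the matching environments: 6 + 1 = 7 matching atoms.

7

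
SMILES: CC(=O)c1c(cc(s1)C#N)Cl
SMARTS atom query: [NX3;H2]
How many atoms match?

0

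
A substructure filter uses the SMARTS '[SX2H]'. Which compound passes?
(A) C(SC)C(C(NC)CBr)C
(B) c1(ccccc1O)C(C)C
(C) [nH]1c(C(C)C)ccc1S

[SX2H] describes an aliphatic sulfur with two connections, one being H (a thiol).
(A) has a methylthio ether (-SCH3) but the sulfur has H0 (bonded to two carbons), not H1.
(B) has a hydroxyl group (-OH) but it is an -OH, not an -SH.
(C) contains a thiol (-SH), which satisfies every atom and bond constraint.
So the answer is (C).

C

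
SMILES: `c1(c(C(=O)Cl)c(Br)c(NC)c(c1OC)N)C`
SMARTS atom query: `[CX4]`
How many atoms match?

The query [CX4] means: C with X4: aliphatic carbon with exactly 4 total connections (bonds + H).
Check the 16 heavy atoms by environment: 6× c (aromatic, X3) → no; 1× Br (X1) → no; 2× N (X3) → no; 3× C (X4) → match; 1× C (X3) → no; 1× O (X1) → no; 1× Cl (X1) → no; 1× O (X2) → no.
That gives 3 matching atoms.

3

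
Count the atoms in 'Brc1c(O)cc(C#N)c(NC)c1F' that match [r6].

6

The query [r6] means: r6 matches atoms in a six-membered ring.
Check the 13 heavy atoms by environment: 6× c (aromatic, in 6-ring) → match; 1× Br (acyclic) → no; 1× O (acyclic) → no; 2× C (acyclic) → no; 2× N (acyclic) → no; 1× F (acyclic) → no.
That gives 6 matching atoms.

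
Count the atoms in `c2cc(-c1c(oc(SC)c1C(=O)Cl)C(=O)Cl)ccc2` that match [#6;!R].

3

The query [#6;!R] means: carbon not in any ring.
Check the 19 heavy atoms by environment: 1× o (aromatic, in 5-ring) → no; 4× c (aromatic, in 5-ring) → no; 1× S (acyclic) → no; 3× C (acyclic) → match; 6× c (aromatic, in 6-ring) → no; 2× O (acyclic) → no; 2× Cl (acyclic) → no.
That gives 3 matching atoms.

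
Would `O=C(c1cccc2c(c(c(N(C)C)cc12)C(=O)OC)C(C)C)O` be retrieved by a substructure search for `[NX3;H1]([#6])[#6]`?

No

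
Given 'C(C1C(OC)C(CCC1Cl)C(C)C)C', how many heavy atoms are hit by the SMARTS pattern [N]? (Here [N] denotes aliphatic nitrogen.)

The query [N] means: uppercase N matches aliphatic (non-aromatic) nitrogen only.
Check the 14 heavy atoms by environment: 12× C → no; 1× Cl → no; 1× O → no.
No environment satisfies the query, so 0 matching atoms.

0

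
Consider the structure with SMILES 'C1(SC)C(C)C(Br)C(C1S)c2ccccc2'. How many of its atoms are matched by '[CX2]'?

0

The query [CX2] means: C with X2: aliphatic carbon with exactly 2 total connections.
Check the 16 heavy atoms by environment: 7× C (X4) → no; 2× S (X2) → no; 1× Br (X1) → no; 6× c (aromatic, X3) → no.
No environment satisfies the query, so 0 matching atoms.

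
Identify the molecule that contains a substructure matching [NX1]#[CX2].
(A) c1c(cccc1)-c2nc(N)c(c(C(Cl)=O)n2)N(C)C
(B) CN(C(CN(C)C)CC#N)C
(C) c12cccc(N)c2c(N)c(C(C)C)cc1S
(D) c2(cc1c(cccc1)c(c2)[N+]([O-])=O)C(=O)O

B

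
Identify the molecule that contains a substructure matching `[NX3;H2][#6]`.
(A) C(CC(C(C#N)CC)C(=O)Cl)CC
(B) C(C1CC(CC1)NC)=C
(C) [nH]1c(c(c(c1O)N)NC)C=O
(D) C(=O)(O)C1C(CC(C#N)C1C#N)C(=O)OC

C

[NX3;H2][#6] describes a trivalent nitrogen with two H attached to carbon (a primary amine).
(A) has a nitrile (-C#N) but the nitrogen is NX1 (triple-bonded), not NX3 with two H.
(B) has an N-methylamino group (-NHCH3) but the nitrogen bears two carbons and only one H (H1), not H2.
(C) contains a primary amino group (-NH2), which satisfies every atom and bond constraint.
(D) has a nitrile (-C#N) but the nitrogen is NX1 (triple-bonded), not NX3 with two H.
So the answer is (C).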